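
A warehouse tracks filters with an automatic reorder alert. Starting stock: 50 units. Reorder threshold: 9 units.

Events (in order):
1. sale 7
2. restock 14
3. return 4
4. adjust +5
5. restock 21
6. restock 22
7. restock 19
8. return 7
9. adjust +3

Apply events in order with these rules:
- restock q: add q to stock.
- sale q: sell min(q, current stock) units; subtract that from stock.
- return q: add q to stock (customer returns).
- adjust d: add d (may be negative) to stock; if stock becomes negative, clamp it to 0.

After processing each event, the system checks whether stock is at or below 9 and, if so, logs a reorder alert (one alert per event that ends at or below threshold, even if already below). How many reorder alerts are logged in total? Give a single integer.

Processing events:
Start: stock = 50
  Event 1 (sale 7): sell min(7,50)=7. stock: 50 - 7 = 43. total_sold = 7
  Event 2 (restock 14): 43 + 14 = 57
  Event 3 (return 4): 57 + 4 = 61
  Event 4 (adjust +5): 61 + 5 = 66
  Event 5 (restock 21): 66 + 21 = 87
  Event 6 (restock 22): 87 + 22 = 109
  Event 7 (restock 19): 109 + 19 = 128
  Event 8 (return 7): 128 + 7 = 135
  Event 9 (adjust +3): 135 + 3 = 138
Final: stock = 138, total_sold = 7

Checking against threshold 9:
  After event 1: stock=43 > 9
  After event 2: stock=57 > 9
  After event 3: stock=61 > 9
  After event 4: stock=66 > 9
  After event 5: stock=87 > 9
  After event 6: stock=109 > 9
  After event 7: stock=128 > 9
  After event 8: stock=135 > 9
  After event 9: stock=138 > 9
Alert events: []. Count = 0

Answer: 0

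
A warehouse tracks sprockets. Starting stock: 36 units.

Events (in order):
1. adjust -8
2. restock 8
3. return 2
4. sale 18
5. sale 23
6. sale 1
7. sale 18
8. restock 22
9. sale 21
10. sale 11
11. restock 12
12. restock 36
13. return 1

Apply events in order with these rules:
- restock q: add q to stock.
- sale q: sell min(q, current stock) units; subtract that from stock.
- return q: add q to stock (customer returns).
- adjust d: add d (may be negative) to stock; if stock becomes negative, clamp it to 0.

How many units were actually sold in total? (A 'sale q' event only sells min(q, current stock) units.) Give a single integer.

Processing events:
Start: stock = 36
  Event 1 (adjust -8): 36 + -8 = 28
  Event 2 (restock 8): 28 + 8 = 36
  Event 3 (return 2): 36 + 2 = 38
  Event 4 (sale 18): sell min(18,38)=18. stock: 38 - 18 = 20. total_sold = 18
  Event 5 (sale 23): sell min(23,20)=20. stock: 20 - 20 = 0. total_sold = 38
  Event 6 (sale 1): sell min(1,0)=0. stock: 0 - 0 = 0. total_sold = 38
  Event 7 (sale 18): sell min(18,0)=0. stock: 0 - 0 = 0. total_sold = 38
  Event 8 (restock 22): 0 + 22 = 22
  Event 9 (sale 21): sell min(21,22)=21. stock: 22 - 21 = 1. total_sold = 59
  Event 10 (sale 11): sell min(11,1)=1. stock: 1 - 1 = 0. total_sold = 60
  Event 11 (restock 12): 0 + 12 = 12
  Event 12 (restock 36): 12 + 36 = 48
  Event 13 (return 1): 48 + 1 = 49
Final: stock = 49, total_sold = 60

Answer: 60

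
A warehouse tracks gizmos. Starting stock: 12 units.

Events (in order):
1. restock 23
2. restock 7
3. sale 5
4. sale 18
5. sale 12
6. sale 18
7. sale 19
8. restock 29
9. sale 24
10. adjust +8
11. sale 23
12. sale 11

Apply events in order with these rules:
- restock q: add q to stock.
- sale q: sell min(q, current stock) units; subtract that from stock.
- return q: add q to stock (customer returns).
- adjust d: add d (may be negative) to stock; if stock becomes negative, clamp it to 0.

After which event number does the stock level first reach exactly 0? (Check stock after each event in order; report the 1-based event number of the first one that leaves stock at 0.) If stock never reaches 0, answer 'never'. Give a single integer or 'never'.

Processing events:
Start: stock = 12
  Event 1 (restock 23): 12 + 23 = 35
  Event 2 (restock 7): 35 + 7 = 42
  Event 3 (sale 5): sell min(5,42)=5. stock: 42 - 5 = 37. total_sold = 5
  Event 4 (sale 18): sell min(18,37)=18. stock: 37 - 18 = 19. total_sold = 23
  Event 5 (sale 12): sell min(12,19)=12. stock: 19 - 12 = 7. total_sold = 35
  Event 6 (sale 18): sell min(18,7)=7. stock: 7 - 7 = 0. total_sold = 42
  Event 7 (sale 19): sell min(19,0)=0. stock: 0 - 0 = 0. total_sold = 42
  Event 8 (restock 29): 0 + 29 = 29
  Event 9 (sale 24): sell min(24,29)=24. stock: 29 - 24 = 5. total_sold = 66
  Event 10 (adjust +8): 5 + 8 = 13
  Event 11 (sale 23): sell min(23,13)=13. stock: 13 - 13 = 0. total_sold = 79
  Event 12 (sale 11): sell min(11,0)=0. stock: 0 - 0 = 0. total_sold = 79
Final: stock = 0, total_sold = 79

First zero at event 6.

Answer: 6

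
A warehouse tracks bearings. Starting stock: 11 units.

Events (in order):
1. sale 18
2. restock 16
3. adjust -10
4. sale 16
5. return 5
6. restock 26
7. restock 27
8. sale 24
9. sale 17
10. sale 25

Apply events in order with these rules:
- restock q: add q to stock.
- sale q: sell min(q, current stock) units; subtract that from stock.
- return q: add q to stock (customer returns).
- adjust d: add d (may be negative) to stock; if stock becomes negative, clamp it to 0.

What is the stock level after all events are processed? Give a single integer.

Answer: 0

Derivation:
Processing events:
Start: stock = 11
  Event 1 (sale 18): sell min(18,11)=11. stock: 11 - 11 = 0. total_sold = 11
  Event 2 (restock 16): 0 + 16 = 16
  Event 3 (adjust -10): 16 + -10 = 6
  Event 4 (sale 16): sell min(16,6)=6. stock: 6 - 6 = 0. total_sold = 17
  Event 5 (return 5): 0 + 5 = 5
  Event 6 (restock 26): 5 + 26 = 31
  Event 7 (restock 27): 31 + 27 = 58
  Event 8 (sale 24): sell min(24,58)=24. stock: 58 - 24 = 34. total_sold = 41
  Event 9 (sale 17): sell min(17,34)=17. stock: 34 - 17 = 17. total_sold = 58
  Event 10 (sale 25): sell min(25,17)=17. stock: 17 - 17 = 0. total_sold = 75
Final: stock = 0, total_sold = 75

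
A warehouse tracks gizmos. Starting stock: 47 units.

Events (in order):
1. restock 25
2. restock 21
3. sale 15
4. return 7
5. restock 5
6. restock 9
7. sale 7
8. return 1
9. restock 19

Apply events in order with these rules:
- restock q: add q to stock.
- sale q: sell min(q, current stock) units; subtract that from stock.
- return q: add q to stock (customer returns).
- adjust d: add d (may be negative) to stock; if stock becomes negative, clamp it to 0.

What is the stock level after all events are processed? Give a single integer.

Answer: 112

Derivation:
Processing events:
Start: stock = 47
  Event 1 (restock 25): 47 + 25 = 72
  Event 2 (restock 21): 72 + 21 = 93
  Event 3 (sale 15): sell min(15,93)=15. stock: 93 - 15 = 78. total_sold = 15
  Event 4 (return 7): 78 + 7 = 85
  Event 5 (restock 5): 85 + 5 = 90
  Event 6 (restock 9): 90 + 9 = 99
  Event 7 (sale 7): sell min(7,99)=7. stock: 99 - 7 = 92. total_sold = 22
  Event 8 (return 1): 92 + 1 = 93
  Event 9 (restock 19): 93 + 19 = 112
Final: stock = 112, total_sold = 22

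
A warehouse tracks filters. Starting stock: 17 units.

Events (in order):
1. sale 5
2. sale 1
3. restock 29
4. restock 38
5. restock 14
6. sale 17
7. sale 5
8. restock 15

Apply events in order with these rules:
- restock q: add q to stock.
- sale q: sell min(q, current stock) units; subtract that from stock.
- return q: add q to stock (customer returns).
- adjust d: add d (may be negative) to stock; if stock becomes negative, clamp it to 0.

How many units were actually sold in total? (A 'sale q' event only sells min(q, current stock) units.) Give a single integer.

Answer: 28

Derivation:
Processing events:
Start: stock = 17
  Event 1 (sale 5): sell min(5,17)=5. stock: 17 - 5 = 12. total_sold = 5
  Event 2 (sale 1): sell min(1,12)=1. stock: 12 - 1 = 11. total_sold = 6
  Event 3 (restock 29): 11 + 29 = 40
  Event 4 (restock 38): 40 + 38 = 78
  Event 5 (restock 14): 78 + 14 = 92
  Event 6 (sale 17): sell min(17,92)=17. stock: 92 - 17 = 75. total_sold = 23
  Event 7 (sale 5): sell min(5,75)=5. stock: 75 - 5 = 70. total_sold = 28
  Event 8 (restock 15): 70 + 15 = 85
Final: stock = 85, total_sold = 28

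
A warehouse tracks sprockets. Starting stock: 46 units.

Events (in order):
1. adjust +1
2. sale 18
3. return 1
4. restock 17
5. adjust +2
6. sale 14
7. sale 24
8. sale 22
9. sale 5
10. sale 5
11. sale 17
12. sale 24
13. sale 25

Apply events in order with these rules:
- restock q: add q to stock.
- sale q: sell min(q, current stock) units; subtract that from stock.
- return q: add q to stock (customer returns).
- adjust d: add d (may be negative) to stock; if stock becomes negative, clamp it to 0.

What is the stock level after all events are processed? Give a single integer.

Processing events:
Start: stock = 46
  Event 1 (adjust +1): 46 + 1 = 47
  Event 2 (sale 18): sell min(18,47)=18. stock: 47 - 18 = 29. total_sold = 18
  Event 3 (return 1): 29 + 1 = 30
  Event 4 (restock 17): 30 + 17 = 47
  Event 5 (adjust +2): 47 + 2 = 49
  Event 6 (sale 14): sell min(14,49)=14. stock: 49 - 14 = 35. total_sold = 32
  Event 7 (sale 24): sell min(24,35)=24. stock: 35 - 24 = 11. total_sold = 56
  Event 8 (sale 22): sell min(22,11)=11. stock: 11 - 11 = 0. total_sold = 67
  Event 9 (sale 5): sell min(5,0)=0. stock: 0 - 0 = 0. total_sold = 67
  Event 10 (sale 5): sell min(5,0)=0. stock: 0 - 0 = 0. total_sold = 67
  Event 11 (sale 17): sell min(17,0)=0. stock: 0 - 0 = 0. total_sold = 67
  Event 12 (sale 24): sell min(24,0)=0. stock: 0 - 0 = 0. total_sold = 67
  Event 13 (sale 25): sell min(25,0)=0. stock: 0 - 0 = 0. total_sold = 67
Final: stock = 0, total_sold = 67

Answer: 0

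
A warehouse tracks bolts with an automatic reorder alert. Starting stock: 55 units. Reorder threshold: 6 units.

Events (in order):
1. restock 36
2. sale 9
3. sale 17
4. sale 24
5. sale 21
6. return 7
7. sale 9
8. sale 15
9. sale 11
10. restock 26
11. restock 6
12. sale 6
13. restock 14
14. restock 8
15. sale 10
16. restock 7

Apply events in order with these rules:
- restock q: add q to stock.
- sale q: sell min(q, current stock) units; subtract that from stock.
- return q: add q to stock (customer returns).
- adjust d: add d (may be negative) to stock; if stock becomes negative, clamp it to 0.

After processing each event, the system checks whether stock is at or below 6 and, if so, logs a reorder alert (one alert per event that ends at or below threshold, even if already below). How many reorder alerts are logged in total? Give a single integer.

Processing events:
Start: stock = 55
  Event 1 (restock 36): 55 + 36 = 91
  Event 2 (sale 9): sell min(9,91)=9. stock: 91 - 9 = 82. total_sold = 9
  Event 3 (sale 17): sell min(17,82)=17. stock: 82 - 17 = 65. total_sold = 26
  Event 4 (sale 24): sell min(24,65)=24. stock: 65 - 24 = 41. total_sold = 50
  Event 5 (sale 21): sell min(21,41)=21. stock: 41 - 21 = 20. total_sold = 71
  Event 6 (return 7): 20 + 7 = 27
  Event 7 (sale 9): sell min(9,27)=9. stock: 27 - 9 = 18. total_sold = 80
  Event 8 (sale 15): sell min(15,18)=15. stock: 18 - 15 = 3. total_sold = 95
  Event 9 (sale 11): sell min(11,3)=3. stock: 3 - 3 = 0. total_sold = 98
  Event 10 (restock 26): 0 + 26 = 26
  Event 11 (restock 6): 26 + 6 = 32
  Event 12 (sale 6): sell min(6,32)=6. stock: 32 - 6 = 26. total_sold = 104
  Event 13 (restock 14): 26 + 14 = 40
  Event 14 (restock 8): 40 + 8 = 48
  Event 15 (sale 10): sell min(10,48)=10. stock: 48 - 10 = 38. total_sold = 114
  Event 16 (restock 7): 38 + 7 = 45
Final: stock = 45, total_sold = 114

Checking against threshold 6:
  After event 1: stock=91 > 6
  After event 2: stock=82 > 6
  After event 3: stock=65 > 6
  After event 4: stock=41 > 6
  After event 5: stock=20 > 6
  After event 6: stock=27 > 6
  After event 7: stock=18 > 6
  After event 8: stock=3 <= 6 -> ALERT
  After event 9: stock=0 <= 6 -> ALERT
  After event 10: stock=26 > 6
  After event 11: stock=32 > 6
  After event 12: stock=26 > 6
  After event 13: stock=40 > 6
  After event 14: stock=48 > 6
  After event 15: stock=38 > 6
  After event 16: stock=45 > 6
Alert events: [8, 9]. Count = 2

Answer: 2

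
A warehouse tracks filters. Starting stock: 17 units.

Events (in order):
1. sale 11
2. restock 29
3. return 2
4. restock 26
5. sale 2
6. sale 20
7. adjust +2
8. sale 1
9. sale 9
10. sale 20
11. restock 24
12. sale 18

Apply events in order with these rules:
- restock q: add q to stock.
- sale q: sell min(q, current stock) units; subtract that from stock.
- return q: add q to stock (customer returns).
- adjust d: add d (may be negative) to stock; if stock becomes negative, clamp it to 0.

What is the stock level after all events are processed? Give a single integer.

Answer: 19

Derivation:
Processing events:
Start: stock = 17
  Event 1 (sale 11): sell min(11,17)=11. stock: 17 - 11 = 6. total_sold = 11
  Event 2 (restock 29): 6 + 29 = 35
  Event 3 (return 2): 35 + 2 = 37
  Event 4 (restock 26): 37 + 26 = 63
  Event 5 (sale 2): sell min(2,63)=2. stock: 63 - 2 = 61. total_sold = 13
  Event 6 (sale 20): sell min(20,61)=20. stock: 61 - 20 = 41. total_sold = 33
  Event 7 (adjust +2): 41 + 2 = 43
  Event 8 (sale 1): sell min(1,43)=1. stock: 43 - 1 = 42. total_sold = 34
  Event 9 (sale 9): sell min(9,42)=9. stock: 42 - 9 = 33. total_sold = 43
  Event 10 (sale 20): sell min(20,33)=20. stock: 33 - 20 = 13. total_sold = 63
  Event 11 (restock 24): 13 + 24 = 37
  Event 12 (sale 18): sell min(18,37)=18. stock: 37 - 18 = 19. total_sold = 81
Final: stock = 19, total_sold = 81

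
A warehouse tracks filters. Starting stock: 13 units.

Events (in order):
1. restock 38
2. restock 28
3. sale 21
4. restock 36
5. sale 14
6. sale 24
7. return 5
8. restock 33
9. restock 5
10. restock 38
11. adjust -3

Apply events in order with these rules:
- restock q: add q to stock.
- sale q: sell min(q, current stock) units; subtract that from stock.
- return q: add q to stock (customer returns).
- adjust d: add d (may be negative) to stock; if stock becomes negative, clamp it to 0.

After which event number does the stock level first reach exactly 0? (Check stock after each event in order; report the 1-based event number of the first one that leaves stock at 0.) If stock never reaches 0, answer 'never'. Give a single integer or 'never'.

Processing events:
Start: stock = 13
  Event 1 (restock 38): 13 + 38 = 51
  Event 2 (restock 28): 51 + 28 = 79
  Event 3 (sale 21): sell min(21,79)=21. stock: 79 - 21 = 58. total_sold = 21
  Event 4 (restock 36): 58 + 36 = 94
  Event 5 (sale 14): sell min(14,94)=14. stock: 94 - 14 = 80. total_sold = 35
  Event 6 (sale 24): sell min(24,80)=24. stock: 80 - 24 = 56. total_sold = 59
  Event 7 (return 5): 56 + 5 = 61
  Event 8 (restock 33): 61 + 33 = 94
  Event 9 (restock 5): 94 + 5 = 99
  Event 10 (restock 38): 99 + 38 = 137
  Event 11 (adjust -3): 137 + -3 = 134
Final: stock = 134, total_sold = 59

Stock never reaches 0.

Answer: never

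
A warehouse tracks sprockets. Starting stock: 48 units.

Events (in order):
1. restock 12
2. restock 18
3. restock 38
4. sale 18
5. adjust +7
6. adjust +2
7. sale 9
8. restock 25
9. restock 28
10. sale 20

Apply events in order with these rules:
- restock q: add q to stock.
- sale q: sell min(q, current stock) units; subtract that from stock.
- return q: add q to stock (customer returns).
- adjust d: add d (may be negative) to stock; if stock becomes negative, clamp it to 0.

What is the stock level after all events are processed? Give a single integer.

Answer: 131

Derivation:
Processing events:
Start: stock = 48
  Event 1 (restock 12): 48 + 12 = 60
  Event 2 (restock 18): 60 + 18 = 78
  Event 3 (restock 38): 78 + 38 = 116
  Event 4 (sale 18): sell min(18,116)=18. stock: 116 - 18 = 98. total_sold = 18
  Event 5 (adjust +7): 98 + 7 = 105
  Event 6 (adjust +2): 105 + 2 = 107
  Event 7 (sale 9): sell min(9,107)=9. stock: 107 - 9 = 98. total_sold = 27
  Event 8 (restock 25): 98 + 25 = 123
  Event 9 (restock 28): 123 + 28 = 151
  Event 10 (sale 20): sell min(20,151)=20. stock: 151 - 20 = 131. total_sold = 47
Final: stock = 131, total_sold = 47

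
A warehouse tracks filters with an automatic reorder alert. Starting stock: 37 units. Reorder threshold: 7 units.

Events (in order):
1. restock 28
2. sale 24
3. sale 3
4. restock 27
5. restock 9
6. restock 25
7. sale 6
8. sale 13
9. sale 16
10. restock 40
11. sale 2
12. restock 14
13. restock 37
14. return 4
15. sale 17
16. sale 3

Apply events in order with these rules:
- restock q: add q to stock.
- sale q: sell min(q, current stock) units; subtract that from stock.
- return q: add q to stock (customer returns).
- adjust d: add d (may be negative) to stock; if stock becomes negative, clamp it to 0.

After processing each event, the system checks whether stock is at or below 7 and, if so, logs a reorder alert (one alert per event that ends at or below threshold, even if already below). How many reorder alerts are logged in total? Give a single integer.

Answer: 0

Derivation:
Processing events:
Start: stock = 37
  Event 1 (restock 28): 37 + 28 = 65
  Event 2 (sale 24): sell min(24,65)=24. stock: 65 - 24 = 41. total_sold = 24
  Event 3 (sale 3): sell min(3,41)=3. stock: 41 - 3 = 38. total_sold = 27
  Event 4 (restock 27): 38 + 27 = 65
  Event 5 (restock 9): 65 + 9 = 74
  Event 6 (restock 25): 74 + 25 = 99
  Event 7 (sale 6): sell min(6,99)=6. stock: 99 - 6 = 93. total_sold = 33
  Event 8 (sale 13): sell min(13,93)=13. stock: 93 - 13 = 80. total_sold = 46
  Event 9 (sale 16): sell min(16,80)=16. stock: 80 - 16 = 64. total_sold = 62
  Event 10 (restock 40): 64 + 40 = 104
  Event 11 (sale 2): sell min(2,104)=2. stock: 104 - 2 = 102. total_sold = 64
  Event 12 (restock 14): 102 + 14 = 116
  Event 13 (restock 37): 116 + 37 = 153
  Event 14 (return 4): 153 + 4 = 157
  Event 15 (sale 17): sell min(17,157)=17. stock: 157 - 17 = 140. total_sold = 81
  Event 16 (sale 3): sell min(3,140)=3. stock: 140 - 3 = 137. total_sold = 84
Final: stock = 137, total_sold = 84

Checking against threshold 7:
  After event 1: stock=65 > 7
  After event 2: stock=41 > 7
  After event 3: stock=38 > 7
  After event 4: stock=65 > 7
  After event 5: stock=74 > 7
  After event 6: stock=99 > 7
  After event 7: stock=93 > 7
  After event 8: stock=80 > 7
  After event 9: stock=64 > 7
  After event 10: stock=104 > 7
  After event 11: stock=102 > 7
  After event 12: stock=116 > 7
  After event 13: stock=153 > 7
  After event 14: stock=157 > 7
  After event 15: stock=140 > 7
  After event 16: stock=137 > 7
Alert events: []. Count = 0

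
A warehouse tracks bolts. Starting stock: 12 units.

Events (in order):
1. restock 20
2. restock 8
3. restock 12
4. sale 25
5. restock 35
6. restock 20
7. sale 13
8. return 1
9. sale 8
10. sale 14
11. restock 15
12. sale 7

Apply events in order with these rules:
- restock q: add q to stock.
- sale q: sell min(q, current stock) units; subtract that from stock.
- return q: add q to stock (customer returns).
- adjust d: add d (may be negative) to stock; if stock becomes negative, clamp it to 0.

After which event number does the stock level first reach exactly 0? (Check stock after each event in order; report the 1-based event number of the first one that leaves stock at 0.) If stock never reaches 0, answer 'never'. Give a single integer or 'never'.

Answer: never

Derivation:
Processing events:
Start: stock = 12
  Event 1 (restock 20): 12 + 20 = 32
  Event 2 (restock 8): 32 + 8 = 40
  Event 3 (restock 12): 40 + 12 = 52
  Event 4 (sale 25): sell min(25,52)=25. stock: 52 - 25 = 27. total_sold = 25
  Event 5 (restock 35): 27 + 35 = 62
  Event 6 (restock 20): 62 + 20 = 82
  Event 7 (sale 13): sell min(13,82)=13. stock: 82 - 13 = 69. total_sold = 38
  Event 8 (return 1): 69 + 1 = 70
  Event 9 (sale 8): sell min(8,70)=8. stock: 70 - 8 = 62. total_sold = 46
  Event 10 (sale 14): sell min(14,62)=14. stock: 62 - 14 = 48. total_sold = 60
  Event 11 (restock 15): 48 + 15 = 63
  Event 12 (sale 7): sell min(7,63)=7. stock: 63 - 7 = 56. total_sold = 67
Final: stock = 56, total_sold = 67

Stock never reaches 0.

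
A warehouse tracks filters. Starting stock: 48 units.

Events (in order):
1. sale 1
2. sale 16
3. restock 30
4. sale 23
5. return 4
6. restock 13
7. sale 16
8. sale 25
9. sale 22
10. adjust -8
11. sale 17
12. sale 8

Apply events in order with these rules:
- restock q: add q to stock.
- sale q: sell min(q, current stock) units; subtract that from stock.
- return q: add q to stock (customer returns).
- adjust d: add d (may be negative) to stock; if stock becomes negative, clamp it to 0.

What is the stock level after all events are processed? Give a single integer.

Processing events:
Start: stock = 48
  Event 1 (sale 1): sell min(1,48)=1. stock: 48 - 1 = 47. total_sold = 1
  Event 2 (sale 16): sell min(16,47)=16. stock: 47 - 16 = 31. total_sold = 17
  Event 3 (restock 30): 31 + 30 = 61
  Event 4 (sale 23): sell min(23,61)=23. stock: 61 - 23 = 38. total_sold = 40
  Event 5 (return 4): 38 + 4 = 42
  Event 6 (restock 13): 42 + 13 = 55
  Event 7 (sale 16): sell min(16,55)=16. stock: 55 - 16 = 39. total_sold = 56
  Event 8 (sale 25): sell min(25,39)=25. stock: 39 - 25 = 14. total_sold = 81
  Event 9 (sale 22): sell min(22,14)=14. stock: 14 - 14 = 0. total_sold = 95
  Event 10 (adjust -8): 0 + -8 = 0 (clamped to 0)
  Event 11 (sale 17): sell min(17,0)=0. stock: 0 - 0 = 0. total_sold = 95
  Event 12 (sale 8): sell min(8,0)=0. stock: 0 - 0 = 0. total_sold = 95
Final: stock = 0, total_sold = 95

Answer: 0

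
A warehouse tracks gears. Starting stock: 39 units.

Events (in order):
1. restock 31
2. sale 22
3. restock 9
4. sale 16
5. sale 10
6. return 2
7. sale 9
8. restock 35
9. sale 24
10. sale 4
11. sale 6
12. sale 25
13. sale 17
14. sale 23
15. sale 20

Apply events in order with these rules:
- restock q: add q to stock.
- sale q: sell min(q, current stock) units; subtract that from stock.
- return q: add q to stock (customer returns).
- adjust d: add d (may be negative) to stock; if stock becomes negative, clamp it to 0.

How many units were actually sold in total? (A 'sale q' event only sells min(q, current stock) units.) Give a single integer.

Processing events:
Start: stock = 39
  Event 1 (restock 31): 39 + 31 = 70
  Event 2 (sale 22): sell min(22,70)=22. stock: 70 - 22 = 48. total_sold = 22
  Event 3 (restock 9): 48 + 9 = 57
  Event 4 (sale 16): sell min(16,57)=16. stock: 57 - 16 = 41. total_sold = 38
  Event 5 (sale 10): sell min(10,41)=10. stock: 41 - 10 = 31. total_sold = 48
  Event 6 (return 2): 31 + 2 = 33
  Event 7 (sale 9): sell min(9,33)=9. stock: 33 - 9 = 24. total_sold = 57
  Event 8 (restock 35): 24 + 35 = 59
  Event 9 (sale 24): sell min(24,59)=24. stock: 59 - 24 = 35. total_sold = 81
  Event 10 (sale 4): sell min(4,35)=4. stock: 35 - 4 = 31. total_sold = 85
  Event 11 (sale 6): sell min(6,31)=6. stock: 31 - 6 = 25. total_sold = 91
  Event 12 (sale 25): sell min(25,25)=25. stock: 25 - 25 = 0. total_sold = 116
  Event 13 (sale 17): sell min(17,0)=0. stock: 0 - 0 = 0. total_sold = 116
  Event 14 (sale 23): sell min(23,0)=0. stock: 0 - 0 = 0. total_sold = 116
  Event 15 (sale 20): sell min(20,0)=0. stock: 0 - 0 = 0. total_sold = 116
Final: stock = 0, total_sold = 116

Answer: 116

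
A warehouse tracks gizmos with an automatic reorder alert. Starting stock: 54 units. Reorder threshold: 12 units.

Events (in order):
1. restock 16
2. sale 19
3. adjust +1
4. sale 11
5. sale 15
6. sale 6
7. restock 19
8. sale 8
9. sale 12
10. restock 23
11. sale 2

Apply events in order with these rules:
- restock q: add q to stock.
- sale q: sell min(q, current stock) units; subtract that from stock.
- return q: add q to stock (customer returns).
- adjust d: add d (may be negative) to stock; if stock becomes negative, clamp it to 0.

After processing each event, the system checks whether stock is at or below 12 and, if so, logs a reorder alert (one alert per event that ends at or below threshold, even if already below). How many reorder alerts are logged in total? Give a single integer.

Processing events:
Start: stock = 54
  Event 1 (restock 16): 54 + 16 = 70
  Event 2 (sale 19): sell min(19,70)=19. stock: 70 - 19 = 51. total_sold = 19
  Event 3 (adjust +1): 51 + 1 = 52
  Event 4 (sale 11): sell min(11,52)=11. stock: 52 - 11 = 41. total_sold = 30
  Event 5 (sale 15): sell min(15,41)=15. stock: 41 - 15 = 26. total_sold = 45
  Event 6 (sale 6): sell min(6,26)=6. stock: 26 - 6 = 20. total_sold = 51
  Event 7 (restock 19): 20 + 19 = 39
  Event 8 (sale 8): sell min(8,39)=8. stock: 39 - 8 = 31. total_sold = 59
  Event 9 (sale 12): sell min(12,31)=12. stock: 31 - 12 = 19. total_sold = 71
  Event 10 (restock 23): 19 + 23 = 42
  Event 11 (sale 2): sell min(2,42)=2. stock: 42 - 2 = 40. total_sold = 73
Final: stock = 40, total_sold = 73

Checking against threshold 12:
  After event 1: stock=70 > 12
  After event 2: stock=51 > 12
  After event 3: stock=52 > 12
  After event 4: stock=41 > 12
  After event 5: stock=26 > 12
  After event 6: stock=20 > 12
  After event 7: stock=39 > 12
  After event 8: stock=31 > 12
  After event 9: stock=19 > 12
  After event 10: stock=42 > 12
  After event 11: stock=40 > 12
Alert events: []. Count = 0

Answer: 0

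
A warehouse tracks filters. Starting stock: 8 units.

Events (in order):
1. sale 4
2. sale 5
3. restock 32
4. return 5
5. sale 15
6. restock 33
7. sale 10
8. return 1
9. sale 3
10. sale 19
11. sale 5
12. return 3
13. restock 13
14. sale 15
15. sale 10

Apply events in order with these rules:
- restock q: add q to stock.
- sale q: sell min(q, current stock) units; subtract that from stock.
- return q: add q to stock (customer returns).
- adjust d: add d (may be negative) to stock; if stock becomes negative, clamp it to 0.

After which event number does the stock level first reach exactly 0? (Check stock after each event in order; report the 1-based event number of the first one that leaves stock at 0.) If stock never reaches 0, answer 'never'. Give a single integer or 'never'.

Answer: 2

Derivation:
Processing events:
Start: stock = 8
  Event 1 (sale 4): sell min(4,8)=4. stock: 8 - 4 = 4. total_sold = 4
  Event 2 (sale 5): sell min(5,4)=4. stock: 4 - 4 = 0. total_sold = 8
  Event 3 (restock 32): 0 + 32 = 32
  Event 4 (return 5): 32 + 5 = 37
  Event 5 (sale 15): sell min(15,37)=15. stock: 37 - 15 = 22. total_sold = 23
  Event 6 (restock 33): 22 + 33 = 55
  Event 7 (sale 10): sell min(10,55)=10. stock: 55 - 10 = 45. total_sold = 33
  Event 8 (return 1): 45 + 1 = 46
  Event 9 (sale 3): sell min(3,46)=3. stock: 46 - 3 = 43. total_sold = 36
  Event 10 (sale 19): sell min(19,43)=19. stock: 43 - 19 = 24. total_sold = 55
  Event 11 (sale 5): sell min(5,24)=5. stock: 24 - 5 = 19. total_sold = 60
  Event 12 (return 3): 19 + 3 = 22
  Event 13 (restock 13): 22 + 13 = 35
  Event 14 (sale 15): sell min(15,35)=15. stock: 35 - 15 = 20. total_sold = 75
  Event 15 (sale 10): sell min(10,20)=10. stock: 20 - 10 = 10. total_sold = 85
Final: stock = 10, total_sold = 85

First zero at event 2.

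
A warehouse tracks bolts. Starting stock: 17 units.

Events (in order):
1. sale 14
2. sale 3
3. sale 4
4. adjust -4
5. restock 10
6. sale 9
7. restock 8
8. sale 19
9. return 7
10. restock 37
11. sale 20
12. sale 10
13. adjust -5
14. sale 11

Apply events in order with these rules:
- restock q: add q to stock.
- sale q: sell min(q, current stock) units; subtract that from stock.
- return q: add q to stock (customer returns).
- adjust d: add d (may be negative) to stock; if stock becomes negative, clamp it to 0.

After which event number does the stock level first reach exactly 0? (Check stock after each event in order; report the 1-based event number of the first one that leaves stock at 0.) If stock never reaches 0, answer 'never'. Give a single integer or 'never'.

Processing events:
Start: stock = 17
  Event 1 (sale 14): sell min(14,17)=14. stock: 17 - 14 = 3. total_sold = 14
  Event 2 (sale 3): sell min(3,3)=3. stock: 3 - 3 = 0. total_sold = 17
  Event 3 (sale 4): sell min(4,0)=0. stock: 0 - 0 = 0. total_sold = 17
  Event 4 (adjust -4): 0 + -4 = 0 (clamped to 0)
  Event 5 (restock 10): 0 + 10 = 10
  Event 6 (sale 9): sell min(9,10)=9. stock: 10 - 9 = 1. total_sold = 26
  Event 7 (restock 8): 1 + 8 = 9
  Event 8 (sale 19): sell min(19,9)=9. stock: 9 - 9 = 0. total_sold = 35
  Event 9 (return 7): 0 + 7 = 7
  Event 10 (restock 37): 7 + 37 = 44
  Event 11 (sale 20): sell min(20,44)=20. stock: 44 - 20 = 24. total_sold = 55
  Event 12 (sale 10): sell min(10,24)=10. stock: 24 - 10 = 14. total_sold = 65
  Event 13 (adjust -5): 14 + -5 = 9
  Event 14 (sale 11): sell min(11,9)=9. stock: 9 - 9 = 0. total_sold = 74
Final: stock = 0, total_sold = 74

First zero at event 2.

Answer: 2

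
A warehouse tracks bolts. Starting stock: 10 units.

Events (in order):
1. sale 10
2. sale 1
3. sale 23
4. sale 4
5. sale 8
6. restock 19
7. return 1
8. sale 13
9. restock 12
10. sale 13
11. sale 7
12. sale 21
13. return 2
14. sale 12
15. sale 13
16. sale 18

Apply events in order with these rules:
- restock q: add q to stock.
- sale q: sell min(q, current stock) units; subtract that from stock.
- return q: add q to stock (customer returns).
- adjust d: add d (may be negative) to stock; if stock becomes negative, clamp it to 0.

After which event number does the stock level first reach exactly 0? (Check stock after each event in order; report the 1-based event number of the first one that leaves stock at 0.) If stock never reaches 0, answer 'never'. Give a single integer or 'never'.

Answer: 1

Derivation:
Processing events:
Start: stock = 10
  Event 1 (sale 10): sell min(10,10)=10. stock: 10 - 10 = 0. total_sold = 10
  Event 2 (sale 1): sell min(1,0)=0. stock: 0 - 0 = 0. total_sold = 10
  Event 3 (sale 23): sell min(23,0)=0. stock: 0 - 0 = 0. total_sold = 10
  Event 4 (sale 4): sell min(4,0)=0. stock: 0 - 0 = 0. total_sold = 10
  Event 5 (sale 8): sell min(8,0)=0. stock: 0 - 0 = 0. total_sold = 10
  Event 6 (restock 19): 0 + 19 = 19
  Event 7 (return 1): 19 + 1 = 20
  Event 8 (sale 13): sell min(13,20)=13. stock: 20 - 13 = 7. total_sold = 23
  Event 9 (restock 12): 7 + 12 = 19
  Event 10 (sale 13): sell min(13,19)=13. stock: 19 - 13 = 6. total_sold = 36
  Event 11 (sale 7): sell min(7,6)=6. stock: 6 - 6 = 0. total_sold = 42
  Event 12 (sale 21): sell min(21,0)=0. stock: 0 - 0 = 0. total_sold = 42
  Event 13 (return 2): 0 + 2 = 2
  Event 14 (sale 12): sell min(12,2)=2. stock: 2 - 2 = 0. total_sold = 44
  Event 15 (sale 13): sell min(13,0)=0. stock: 0 - 0 = 0. total_sold = 44
  Event 16 (sale 18): sell min(18,0)=0. stock: 0 - 0 = 0. total_sold = 44
Final: stock = 0, total_sold = 44

First zero at event 1.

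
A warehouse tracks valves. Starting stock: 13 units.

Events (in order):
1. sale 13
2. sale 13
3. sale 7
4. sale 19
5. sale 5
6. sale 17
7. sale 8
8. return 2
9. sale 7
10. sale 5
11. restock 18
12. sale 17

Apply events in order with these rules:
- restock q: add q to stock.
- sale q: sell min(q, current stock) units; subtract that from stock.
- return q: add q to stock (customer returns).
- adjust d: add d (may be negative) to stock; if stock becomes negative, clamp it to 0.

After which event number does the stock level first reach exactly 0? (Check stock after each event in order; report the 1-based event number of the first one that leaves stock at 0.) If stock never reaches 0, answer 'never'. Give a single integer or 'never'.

Answer: 1

Derivation:
Processing events:
Start: stock = 13
  Event 1 (sale 13): sell min(13,13)=13. stock: 13 - 13 = 0. total_sold = 13
  Event 2 (sale 13): sell min(13,0)=0. stock: 0 - 0 = 0. total_sold = 13
  Event 3 (sale 7): sell min(7,0)=0. stock: 0 - 0 = 0. total_sold = 13
  Event 4 (sale 19): sell min(19,0)=0. stock: 0 - 0 = 0. total_sold = 13
  Event 5 (sale 5): sell min(5,0)=0. stock: 0 - 0 = 0. total_sold = 13
  Event 6 (sale 17): sell min(17,0)=0. stock: 0 - 0 = 0. total_sold = 13
  Event 7 (sale 8): sell min(8,0)=0. stock: 0 - 0 = 0. total_sold = 13
  Event 8 (return 2): 0 + 2 = 2
  Event 9 (sale 7): sell min(7,2)=2. stock: 2 - 2 = 0. total_sold = 15
  Event 10 (sale 5): sell min(5,0)=0. stock: 0 - 0 = 0. total_sold = 15
  Event 11 (restock 18): 0 + 18 = 18
  Event 12 (sale 17): sell min(17,18)=17. stock: 18 - 17 = 1. total_sold = 32
Final: stock = 1, total_sold = 32

First zero at event 1.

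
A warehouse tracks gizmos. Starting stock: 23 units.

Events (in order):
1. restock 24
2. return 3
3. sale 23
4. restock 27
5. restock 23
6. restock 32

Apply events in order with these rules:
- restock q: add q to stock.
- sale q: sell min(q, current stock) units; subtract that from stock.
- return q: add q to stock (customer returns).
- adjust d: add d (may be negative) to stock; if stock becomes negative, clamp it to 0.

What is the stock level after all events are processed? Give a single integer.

Processing events:
Start: stock = 23
  Event 1 (restock 24): 23 + 24 = 47
  Event 2 (return 3): 47 + 3 = 50
  Event 3 (sale 23): sell min(23,50)=23. stock: 50 - 23 = 27. total_sold = 23
  Event 4 (restock 27): 27 + 27 = 54
  Event 5 (restock 23): 54 + 23 = 77
  Event 6 (restock 32): 77 + 32 = 109
Final: stock = 109, total_sold = 23

Answer: 109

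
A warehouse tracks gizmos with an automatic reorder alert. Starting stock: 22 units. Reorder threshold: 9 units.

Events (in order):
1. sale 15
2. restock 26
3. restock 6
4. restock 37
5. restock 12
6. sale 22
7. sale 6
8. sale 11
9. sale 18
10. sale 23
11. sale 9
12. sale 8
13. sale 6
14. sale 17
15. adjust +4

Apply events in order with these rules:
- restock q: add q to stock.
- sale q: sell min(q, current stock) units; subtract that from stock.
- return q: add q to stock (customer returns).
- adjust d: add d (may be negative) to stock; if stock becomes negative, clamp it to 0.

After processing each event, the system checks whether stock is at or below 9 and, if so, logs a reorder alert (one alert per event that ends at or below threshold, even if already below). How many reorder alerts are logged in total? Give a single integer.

Answer: 7

Derivation:
Processing events:
Start: stock = 22
  Event 1 (sale 15): sell min(15,22)=15. stock: 22 - 15 = 7. total_sold = 15
  Event 2 (restock 26): 7 + 26 = 33
  Event 3 (restock 6): 33 + 6 = 39
  Event 4 (restock 37): 39 + 37 = 76
  Event 5 (restock 12): 76 + 12 = 88
  Event 6 (sale 22): sell min(22,88)=22. stock: 88 - 22 = 66. total_sold = 37
  Event 7 (sale 6): sell min(6,66)=6. stock: 66 - 6 = 60. total_sold = 43
  Event 8 (sale 11): sell min(11,60)=11. stock: 60 - 11 = 49. total_sold = 54
  Event 9 (sale 18): sell min(18,49)=18. stock: 49 - 18 = 31. total_sold = 72
  Event 10 (sale 23): sell min(23,31)=23. stock: 31 - 23 = 8. total_sold = 95
  Event 11 (sale 9): sell min(9,8)=8. stock: 8 - 8 = 0. total_sold = 103
  Event 12 (sale 8): sell min(8,0)=0. stock: 0 - 0 = 0. total_sold = 103
  Event 13 (sale 6): sell min(6,0)=0. stock: 0 - 0 = 0. total_sold = 103
  Event 14 (sale 17): sell min(17,0)=0. stock: 0 - 0 = 0. total_sold = 103
  Event 15 (adjust +4): 0 + 4 = 4
Final: stock = 4, total_sold = 103

Checking against threshold 9:
  After event 1: stock=7 <= 9 -> ALERT
  After event 2: stock=33 > 9
  After event 3: stock=39 > 9
  After event 4: stock=76 > 9
  After event 5: stock=88 > 9
  After event 6: stock=66 > 9
  After event 7: stock=60 > 9
  After event 8: stock=49 > 9
  After event 9: stock=31 > 9
  After event 10: stock=8 <= 9 -> ALERT
  After event 11: stock=0 <= 9 -> ALERT
  After event 12: stock=0 <= 9 -> ALERT
  After event 13: stock=0 <= 9 -> ALERT
  After event 14: stock=0 <= 9 -> ALERT
  After event 15: stock=4 <= 9 -> ALERT
Alert events: [1, 10, 11, 12, 13, 14, 15]. Count = 7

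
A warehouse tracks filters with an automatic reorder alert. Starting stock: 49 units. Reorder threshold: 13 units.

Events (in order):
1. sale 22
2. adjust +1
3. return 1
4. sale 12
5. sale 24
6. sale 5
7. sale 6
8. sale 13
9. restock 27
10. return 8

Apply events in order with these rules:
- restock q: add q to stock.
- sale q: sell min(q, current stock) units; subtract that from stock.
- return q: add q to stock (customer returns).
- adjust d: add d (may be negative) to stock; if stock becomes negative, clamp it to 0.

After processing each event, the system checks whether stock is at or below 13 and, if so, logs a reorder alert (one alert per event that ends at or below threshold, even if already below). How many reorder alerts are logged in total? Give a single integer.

Processing events:
Start: stock = 49
  Event 1 (sale 22): sell min(22,49)=22. stock: 49 - 22 = 27. total_sold = 22
  Event 2 (adjust +1): 27 + 1 = 28
  Event 3 (return 1): 28 + 1 = 29
  Event 4 (sale 12): sell min(12,29)=12. stock: 29 - 12 = 17. total_sold = 34
  Event 5 (sale 24): sell min(24,17)=17. stock: 17 - 17 = 0. total_sold = 51
  Event 6 (sale 5): sell min(5,0)=0. stock: 0 - 0 = 0. total_sold = 51
  Event 7 (sale 6): sell min(6,0)=0. stock: 0 - 0 = 0. total_sold = 51
  Event 8 (sale 13): sell min(13,0)=0. stock: 0 - 0 = 0. total_sold = 51
  Event 9 (restock 27): 0 + 27 = 27
  Event 10 (return 8): 27 + 8 = 35
Final: stock = 35, total_sold = 51

Checking against threshold 13:
  After event 1: stock=27 > 13
  After event 2: stock=28 > 13
  After event 3: stock=29 > 13
  After event 4: stock=17 > 13
  After event 5: stock=0 <= 13 -> ALERT
  After event 6: stock=0 <= 13 -> ALERT
  After event 7: stock=0 <= 13 -> ALERT
  After event 8: stock=0 <= 13 -> ALERT
  After event 9: stock=27 > 13
  After event 10: stock=35 > 13
Alert events: [5, 6, 7, 8]. Count = 4

Answer: 4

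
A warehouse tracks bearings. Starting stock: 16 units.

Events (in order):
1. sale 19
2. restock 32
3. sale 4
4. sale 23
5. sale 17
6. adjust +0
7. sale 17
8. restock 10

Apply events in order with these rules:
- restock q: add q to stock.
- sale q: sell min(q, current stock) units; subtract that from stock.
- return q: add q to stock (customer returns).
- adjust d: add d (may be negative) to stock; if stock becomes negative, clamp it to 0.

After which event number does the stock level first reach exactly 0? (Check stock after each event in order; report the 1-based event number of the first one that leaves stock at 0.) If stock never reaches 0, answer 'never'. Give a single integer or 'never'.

Answer: 1

Derivation:
Processing events:
Start: stock = 16
  Event 1 (sale 19): sell min(19,16)=16. stock: 16 - 16 = 0. total_sold = 16
  Event 2 (restock 32): 0 + 32 = 32
  Event 3 (sale 4): sell min(4,32)=4. stock: 32 - 4 = 28. total_sold = 20
  Event 4 (sale 23): sell min(23,28)=23. stock: 28 - 23 = 5. total_sold = 43
  Event 5 (sale 17): sell min(17,5)=5. stock: 5 - 5 = 0. total_sold = 48
  Event 6 (adjust +0): 0 + 0 = 0
  Event 7 (sale 17): sell min(17,0)=0. stock: 0 - 0 = 0. total_sold = 48
  Event 8 (restock 10): 0 + 10 = 10
Final: stock = 10, total_sold = 48

First zero at event 1.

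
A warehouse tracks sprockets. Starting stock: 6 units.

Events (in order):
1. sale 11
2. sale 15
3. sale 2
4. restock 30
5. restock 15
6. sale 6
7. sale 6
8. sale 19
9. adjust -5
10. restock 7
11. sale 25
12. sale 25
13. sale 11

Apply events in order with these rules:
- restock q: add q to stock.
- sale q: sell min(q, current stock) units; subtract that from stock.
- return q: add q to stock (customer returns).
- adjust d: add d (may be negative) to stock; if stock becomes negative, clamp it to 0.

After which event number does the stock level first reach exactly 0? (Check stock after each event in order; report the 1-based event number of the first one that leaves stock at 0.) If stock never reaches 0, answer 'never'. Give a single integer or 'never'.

Answer: 1

Derivation:
Processing events:
Start: stock = 6
  Event 1 (sale 11): sell min(11,6)=6. stock: 6 - 6 = 0. total_sold = 6
  Event 2 (sale 15): sell min(15,0)=0. stock: 0 - 0 = 0. total_sold = 6
  Event 3 (sale 2): sell min(2,0)=0. stock: 0 - 0 = 0. total_sold = 6
  Event 4 (restock 30): 0 + 30 = 30
  Event 5 (restock 15): 30 + 15 = 45
  Event 6 (sale 6): sell min(6,45)=6. stock: 45 - 6 = 39. total_sold = 12
  Event 7 (sale 6): sell min(6,39)=6. stock: 39 - 6 = 33. total_sold = 18
  Event 8 (sale 19): sell min(19,33)=19. stock: 33 - 19 = 14. total_sold = 37
  Event 9 (adjust -5): 14 + -5 = 9
  Event 10 (restock 7): 9 + 7 = 16
  Event 11 (sale 25): sell min(25,16)=16. stock: 16 - 16 = 0. total_sold = 53
  Event 12 (sale 25): sell min(25,0)=0. stock: 0 - 0 = 0. total_sold = 53
  Event 13 (sale 11): sell min(11,0)=0. stock: 0 - 0 = 0. total_sold = 53
Final: stock = 0, total_sold = 53

First zero at event 1.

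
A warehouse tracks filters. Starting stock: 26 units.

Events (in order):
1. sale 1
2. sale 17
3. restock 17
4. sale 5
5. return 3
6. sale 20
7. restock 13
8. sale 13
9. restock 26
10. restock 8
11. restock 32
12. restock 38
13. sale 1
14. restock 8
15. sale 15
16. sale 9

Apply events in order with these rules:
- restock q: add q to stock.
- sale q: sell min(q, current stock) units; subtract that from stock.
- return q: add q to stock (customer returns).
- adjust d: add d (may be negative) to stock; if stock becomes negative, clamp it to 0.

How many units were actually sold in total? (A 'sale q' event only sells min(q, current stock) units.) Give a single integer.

Answer: 81

Derivation:
Processing events:
Start: stock = 26
  Event 1 (sale 1): sell min(1,26)=1. stock: 26 - 1 = 25. total_sold = 1
  Event 2 (sale 17): sell min(17,25)=17. stock: 25 - 17 = 8. total_sold = 18
  Event 3 (restock 17): 8 + 17 = 25
  Event 4 (sale 5): sell min(5,25)=5. stock: 25 - 5 = 20. total_sold = 23
  Event 5 (return 3): 20 + 3 = 23
  Event 6 (sale 20): sell min(20,23)=20. stock: 23 - 20 = 3. total_sold = 43
  Event 7 (restock 13): 3 + 13 = 16
  Event 8 (sale 13): sell min(13,16)=13. stock: 16 - 13 = 3. total_sold = 56
  Event 9 (restock 26): 3 + 26 = 29
  Event 10 (restock 8): 29 + 8 = 37
  Event 11 (restock 32): 37 + 32 = 69
  Event 12 (restock 38): 69 + 38 = 107
  Event 13 (sale 1): sell min(1,107)=1. stock: 107 - 1 = 106. total_sold = 57
  Event 14 (restock 8): 106 + 8 = 114
  Event 15 (sale 15): sell min(15,114)=15. stock: 114 - 15 = 99. total_sold = 72
  Event 16 (sale 9): sell min(9,99)=9. stock: 99 - 9 = 90. total_sold = 81
Final: stock = 90, total_sold = 81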